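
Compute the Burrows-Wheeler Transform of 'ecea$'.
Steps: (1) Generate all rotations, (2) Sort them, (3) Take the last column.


Rotations (sorted):
  0: $ecea -> last char: a
  1: a$ece -> last char: e
  2: cea$e -> last char: e
  3: ea$ec -> last char: c
  4: ecea$ -> last char: $


BWT = aeec$


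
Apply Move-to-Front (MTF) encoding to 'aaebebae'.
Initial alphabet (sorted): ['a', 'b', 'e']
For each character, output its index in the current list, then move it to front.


MTF encoding:
'a': index 0 in ['a', 'b', 'e'] -> ['a', 'b', 'e']
'a': index 0 in ['a', 'b', 'e'] -> ['a', 'b', 'e']
'e': index 2 in ['a', 'b', 'e'] -> ['e', 'a', 'b']
'b': index 2 in ['e', 'a', 'b'] -> ['b', 'e', 'a']
'e': index 1 in ['b', 'e', 'a'] -> ['e', 'b', 'a']
'b': index 1 in ['e', 'b', 'a'] -> ['b', 'e', 'a']
'a': index 2 in ['b', 'e', 'a'] -> ['a', 'b', 'e']
'e': index 2 in ['a', 'b', 'e'] -> ['e', 'a', 'b']


Output: [0, 0, 2, 2, 1, 1, 2, 2]


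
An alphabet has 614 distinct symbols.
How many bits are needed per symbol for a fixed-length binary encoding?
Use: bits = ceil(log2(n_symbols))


log2(614) = 9.2621
Bracket: 2^9 = 512 < 614 <= 2^10 = 1024
So ceil(log2(614)) = 10

bits = ceil(log2(614)) = ceil(9.2621) = 10 bits


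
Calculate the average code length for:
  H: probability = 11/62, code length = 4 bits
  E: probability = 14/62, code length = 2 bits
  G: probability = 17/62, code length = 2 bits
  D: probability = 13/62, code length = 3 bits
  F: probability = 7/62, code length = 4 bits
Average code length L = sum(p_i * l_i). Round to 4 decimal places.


Weighted contributions p_i * l_i:
  H: (11/62) * 4 = 44/62
  E: (14/62) * 2 = 28/62
  G: (17/62) * 2 = 34/62
  D: (13/62) * 3 = 39/62
  F: (7/62) * 4 = 28/62
Sum = (44 + 28 + 34 + 39 + 28)/62 = 173/62

L = 173/62 = 2.7903 bits/symbol


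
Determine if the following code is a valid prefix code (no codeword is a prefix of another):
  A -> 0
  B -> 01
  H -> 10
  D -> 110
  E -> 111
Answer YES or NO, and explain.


Checking each pair (does one codeword prefix another?):
  A='0' vs B='01': prefix -- VIOLATION

NO -- this is NOT a valid prefix code. A (0) is a prefix of B (01).


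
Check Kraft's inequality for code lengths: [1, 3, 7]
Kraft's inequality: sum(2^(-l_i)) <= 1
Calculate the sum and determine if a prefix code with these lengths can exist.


Sum = 2^(-1) + 2^(-3) + 2^(-7)
    = 0.5 + 0.125 + 0.0078125
    = 81/128 = 0.6328125
Since 0.6328125 <= 1, Kraft's inequality IS satisfied.
A prefix code with these lengths CAN exist.

Kraft sum = 0.6328125. Satisfied.


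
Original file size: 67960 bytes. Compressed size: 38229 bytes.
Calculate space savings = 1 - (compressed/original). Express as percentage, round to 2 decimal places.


ratio = compressed/original = 38229/67960 = 0.562522
savings = 1 - ratio = 1 - 0.562522 = 0.437478
as a percentage: 0.437478 * 100 = 43.75%

Space savings = 1 - 38229/67960 = 43.75%


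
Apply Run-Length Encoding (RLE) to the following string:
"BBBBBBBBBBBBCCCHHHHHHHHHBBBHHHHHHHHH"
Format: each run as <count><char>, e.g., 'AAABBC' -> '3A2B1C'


Scanning runs left to right:
  i=0: run of 'B' x 12 -> '12B'
  i=12: run of 'C' x 3 -> '3C'
  i=15: run of 'H' x 9 -> '9H'
  i=24: run of 'B' x 3 -> '3B'
  i=27: run of 'H' x 9 -> '9H'

RLE = 12B3C9H3B9H


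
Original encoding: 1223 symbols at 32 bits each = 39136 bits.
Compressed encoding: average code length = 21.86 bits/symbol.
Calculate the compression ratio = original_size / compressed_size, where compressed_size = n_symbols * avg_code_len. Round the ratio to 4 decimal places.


original_size = n_symbols * orig_bits = 1223 * 32 = 39136 bits
compressed_size = n_symbols * avg_code_len = 1223 * 21.86 = 26734.78 bits
ratio = original_size / compressed_size = 39136 / 26734.78 = 1.4639

Compression ratio = 1.4639


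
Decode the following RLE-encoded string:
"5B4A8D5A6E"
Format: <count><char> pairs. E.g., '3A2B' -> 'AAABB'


Expanding each <count><char> pair:
  5B -> 'BBBBB'
  4A -> 'AAAA'
  8D -> 'DDDDDDDD'
  5A -> 'AAAAA'
  6E -> 'EEEEEE'

Decoded = BBBBBAAAADDDDDDDDAAAAAEEEEEE


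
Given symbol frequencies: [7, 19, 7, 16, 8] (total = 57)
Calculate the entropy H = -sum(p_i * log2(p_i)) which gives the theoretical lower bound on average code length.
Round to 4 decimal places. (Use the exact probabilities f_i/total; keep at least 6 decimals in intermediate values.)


Per-symbol terms -p_i * log2(p_i) with p_i = f_i/57:
  p = 7/57 = 0.122807: log2(p) = -3.025535, -p*log2(p) = 0.371557
  p = 19/57 = 0.333333: log2(p) = -1.584963, -p*log2(p) = 0.528321
  p = 7/57 = 0.122807: log2(p) = -3.025535, -p*log2(p) = 0.371557
  p = 16/57 = 0.280702: log2(p) = -1.832890, -p*log2(p) = 0.514495
  p = 8/57 = 0.140351: log2(p) = -2.832890, -p*log2(p) = 0.397599
H = 0.371557 + 0.528321 + 0.371557 + 0.514495 + 0.397599 = 2.183529

H = 2.1835 bits/symbol


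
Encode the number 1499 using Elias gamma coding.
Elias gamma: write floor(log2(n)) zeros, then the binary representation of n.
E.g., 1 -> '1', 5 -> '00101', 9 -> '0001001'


num_bits = floor(log2(1499)) + 1 = 11
leading_zeros = num_bits - 1 = 10
binary(1499) = 10111011011

Elias gamma(1499) = '0000000000' + '10111011011' = 000000000010111011011 (21 bits)


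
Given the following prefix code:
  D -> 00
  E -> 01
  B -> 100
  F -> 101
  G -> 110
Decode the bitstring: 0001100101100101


Decoding step by step:
Bits 00 -> D
Bits 01 -> E
Bits 100 -> B
Bits 101 -> F
Bits 100 -> B
Bits 101 -> F


Decoded message: DEBFBF


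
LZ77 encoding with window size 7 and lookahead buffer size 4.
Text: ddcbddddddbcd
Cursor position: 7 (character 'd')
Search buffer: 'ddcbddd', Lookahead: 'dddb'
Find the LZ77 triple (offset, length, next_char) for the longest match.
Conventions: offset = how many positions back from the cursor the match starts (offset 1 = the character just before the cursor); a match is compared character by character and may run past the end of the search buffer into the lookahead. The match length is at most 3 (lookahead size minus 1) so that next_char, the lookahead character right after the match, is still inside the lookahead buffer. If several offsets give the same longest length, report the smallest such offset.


Try each offset into the search buffer:
  offset=1 (pos 6, char 'd'): match length 3
  offset=2 (pos 5, char 'd'): match length 3
  offset=3 (pos 4, char 'd'): match length 3
  offset=4 (pos 3, char 'b'): match length 0
  offset=5 (pos 2, char 'c'): match length 0
  offset=6 (pos 1, char 'd'): match length 1
  offset=7 (pos 0, char 'd'): match length 2
Longest match has length 3, found at offsets 1, 2, 3; take the smallest, offset 1.
next_char = character at position 7 + 3 = 10 -> 'b'

Best match: offset=1, length=3 (matching 'ddd' starting at position 6)
LZ77 triple: (1, 3, 'b')


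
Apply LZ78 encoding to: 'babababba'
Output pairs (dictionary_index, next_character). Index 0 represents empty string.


LZ78 encoding steps:
Dictionary: {0: ''}
Step 1: w='' (idx 0), next='b' -> output (0, 'b'), add 'b' as idx 1
Step 2: w='' (idx 0), next='a' -> output (0, 'a'), add 'a' as idx 2
Step 3: w='b' (idx 1), next='a' -> output (1, 'a'), add 'ba' as idx 3
Step 4: w='ba' (idx 3), next='b' -> output (3, 'b'), add 'bab' as idx 4
Step 5: w='ba' (idx 3), end of input -> output (3, '')


Encoded: [(0, 'b'), (0, 'a'), (1, 'a'), (3, 'b'), (3, '')]


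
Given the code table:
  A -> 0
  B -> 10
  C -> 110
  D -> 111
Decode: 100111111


Decoding:
10 -> B
0 -> A
111 -> D
111 -> D


Result: BADD


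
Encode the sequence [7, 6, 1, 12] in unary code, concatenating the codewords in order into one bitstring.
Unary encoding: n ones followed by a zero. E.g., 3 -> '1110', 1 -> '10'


Encode each number as n ones followed by a terminating 0:
  7 -> 11111110 (8 bits)
  6 -> 1111110 (7 bits)
  1 -> 10 (2 bits)
  12 -> 1111111111110 (13 bits)
Total length = 8 + 7 + 2 + 13 = 30 bits.

Unary([7, 6, 1, 12]) = 111111101111110101111111111110 (30 bits)


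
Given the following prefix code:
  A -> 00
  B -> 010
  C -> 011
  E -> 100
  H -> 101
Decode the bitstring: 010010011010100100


Decoding step by step:
Bits 010 -> B
Bits 010 -> B
Bits 011 -> C
Bits 010 -> B
Bits 100 -> E
Bits 100 -> E


Decoded message: BBCBEE


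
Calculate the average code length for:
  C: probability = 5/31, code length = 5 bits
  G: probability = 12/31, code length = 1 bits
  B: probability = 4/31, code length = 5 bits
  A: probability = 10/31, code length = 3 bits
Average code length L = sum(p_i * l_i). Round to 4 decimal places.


Weighted contributions p_i * l_i:
  C: (5/31) * 5 = 25/31
  G: (12/31) * 1 = 12/31
  B: (4/31) * 5 = 20/31
  A: (10/31) * 3 = 30/31
Sum = (25 + 12 + 20 + 30)/31 = 87/31

L = 87/31 = 2.8065 bits/symbol


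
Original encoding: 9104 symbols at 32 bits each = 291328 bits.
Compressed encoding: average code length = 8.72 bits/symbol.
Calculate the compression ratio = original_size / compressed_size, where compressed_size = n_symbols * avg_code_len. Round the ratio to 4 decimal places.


original_size = n_symbols * orig_bits = 9104 * 32 = 291328 bits
compressed_size = n_symbols * avg_code_len = 9104 * 8.72 = 79386.88 bits
ratio = original_size / compressed_size = 291328 / 79386.88 = 3.6697

Compression ratio = 3.6697


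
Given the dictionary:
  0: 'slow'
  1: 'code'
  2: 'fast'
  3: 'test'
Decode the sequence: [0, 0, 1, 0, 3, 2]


Look up each index in the dictionary:
  0 -> 'slow'
  0 -> 'slow'
  1 -> 'code'
  0 -> 'slow'
  3 -> 'test'
  2 -> 'fast'

Decoded: "slow slow code slow test fast"


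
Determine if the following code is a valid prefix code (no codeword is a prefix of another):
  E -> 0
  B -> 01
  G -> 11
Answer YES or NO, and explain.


Checking each pair (does one codeword prefix another?):
  E='0' vs B='01': prefix -- VIOLATION

NO -- this is NOT a valid prefix code. E (0) is a prefix of B (01).


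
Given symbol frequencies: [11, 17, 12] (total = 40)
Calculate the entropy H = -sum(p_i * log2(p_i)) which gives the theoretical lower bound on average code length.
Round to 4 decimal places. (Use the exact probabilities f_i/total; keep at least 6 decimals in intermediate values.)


Per-symbol terms -p_i * log2(p_i) with p_i = f_i/40:
  p = 11/40 = 0.275000: log2(p) = -1.862496, -p*log2(p) = 0.512187
  p = 17/40 = 0.425000: log2(p) = -1.234465, -p*log2(p) = 0.524648
  p = 12/40 = 0.300000: log2(p) = -1.736966, -p*log2(p) = 0.521090
H = 0.512187 + 0.524648 + 0.521090 = 1.557925

H = 1.5579 bits/symbol


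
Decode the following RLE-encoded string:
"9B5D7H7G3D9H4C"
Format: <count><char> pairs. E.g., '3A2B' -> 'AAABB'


Expanding each <count><char> pair:
  9B -> 'BBBBBBBBB'
  5D -> 'DDDDD'
  7H -> 'HHHHHHH'
  7G -> 'GGGGGGG'
  3D -> 'DDD'
  9H -> 'HHHHHHHHH'
  4C -> 'CCCC'

Decoded = BBBBBBBBBDDDDDHHHHHHHGGGGGGGDDDHHHHHHHHHCCCC


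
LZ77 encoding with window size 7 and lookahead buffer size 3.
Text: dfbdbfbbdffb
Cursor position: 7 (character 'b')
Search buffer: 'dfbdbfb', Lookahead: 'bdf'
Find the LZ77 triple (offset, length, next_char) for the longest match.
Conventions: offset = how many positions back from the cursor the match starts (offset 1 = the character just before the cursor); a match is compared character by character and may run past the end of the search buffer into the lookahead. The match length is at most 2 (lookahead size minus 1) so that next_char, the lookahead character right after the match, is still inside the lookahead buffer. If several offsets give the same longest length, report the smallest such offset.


Try each offset into the search buffer:
  offset=1 (pos 6, char 'b'): match length 1
  offset=2 (pos 5, char 'f'): match length 0
  offset=3 (pos 4, char 'b'): match length 1
  offset=4 (pos 3, char 'd'): match length 0
  offset=5 (pos 2, char 'b'): match length 2
  offset=6 (pos 1, char 'f'): match length 0
  offset=7 (pos 0, char 'd'): match length 0
Longest match has length 2 at offset 5.
next_char = character at position 7 + 2 = 9 -> 'f'

Best match: offset=5, length=2 (matching 'bd' starting at position 2)
LZ77 triple: (5, 2, 'f')


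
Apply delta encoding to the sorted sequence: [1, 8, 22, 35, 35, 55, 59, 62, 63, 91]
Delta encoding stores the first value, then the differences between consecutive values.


First value: 1
Deltas:
  8 - 1 = 7
  22 - 8 = 14
  35 - 22 = 13
  35 - 35 = 0
  55 - 35 = 20
  59 - 55 = 4
  62 - 59 = 3
  63 - 62 = 1
  91 - 63 = 28


Delta encoded: [1, 7, 14, 13, 0, 20, 4, 3, 1, 28]


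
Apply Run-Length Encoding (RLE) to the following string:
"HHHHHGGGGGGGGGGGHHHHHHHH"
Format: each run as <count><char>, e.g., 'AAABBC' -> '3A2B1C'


Scanning runs left to right:
  i=0: run of 'H' x 5 -> '5H'
  i=5: run of 'G' x 11 -> '11G'
  i=16: run of 'H' x 8 -> '8H'

RLE = 5H11G8H


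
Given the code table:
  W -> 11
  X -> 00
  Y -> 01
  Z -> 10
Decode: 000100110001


Decoding:
00 -> X
01 -> Y
00 -> X
11 -> W
00 -> X
01 -> Y


Result: XYXWXY


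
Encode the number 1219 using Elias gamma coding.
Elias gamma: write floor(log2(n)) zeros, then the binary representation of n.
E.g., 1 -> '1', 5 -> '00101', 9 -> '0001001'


num_bits = floor(log2(1219)) + 1 = 11
leading_zeros = num_bits - 1 = 10
binary(1219) = 10011000011

Elias gamma(1219) = '0000000000' + '10011000011' = 000000000010011000011 (21 bits)


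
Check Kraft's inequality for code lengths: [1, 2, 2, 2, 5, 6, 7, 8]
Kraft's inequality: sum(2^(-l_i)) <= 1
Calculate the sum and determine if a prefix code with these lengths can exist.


Sum = 2^(-1) + 2^(-2) + 2^(-2) + 2^(-2) + 2^(-5) + 2^(-6) + 2^(-7) + 2^(-8)
    = 0.5 + 0.25 + 0.25 + 0.25 + 0.03125 + 0.015625 + 0.0078125 + 0.00390625
    = 335/256 = 1.30859375
Since 1.30859375 > 1, Kraft's inequality is NOT satisfied.
A prefix code with these lengths CANNOT exist.

Kraft sum = 1.30859375. Not satisfied.


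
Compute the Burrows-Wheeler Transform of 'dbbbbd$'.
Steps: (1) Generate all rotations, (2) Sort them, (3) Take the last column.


Rotations (sorted):
  0: $dbbbbd -> last char: d
  1: bbbbd$d -> last char: d
  2: bbbd$db -> last char: b
  3: bbd$dbb -> last char: b
  4: bd$dbbb -> last char: b
  5: d$dbbbb -> last char: b
  6: dbbbbd$ -> last char: $


BWT = ddbbbb$


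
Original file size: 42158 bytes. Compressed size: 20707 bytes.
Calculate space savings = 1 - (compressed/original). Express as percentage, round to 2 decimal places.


ratio = compressed/original = 20707/42158 = 0.491176
savings = 1 - ratio = 1 - 0.491176 = 0.508824
as a percentage: 0.508824 * 100 = 50.88%

Space savings = 1 - 20707/42158 = 50.88%


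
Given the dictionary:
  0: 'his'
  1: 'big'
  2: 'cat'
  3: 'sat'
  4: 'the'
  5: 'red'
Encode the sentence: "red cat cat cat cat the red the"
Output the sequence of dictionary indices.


Look up each word in the dictionary:
  'red' -> 5
  'cat' -> 2
  'cat' -> 2
  'cat' -> 2
  'cat' -> 2
  'the' -> 4
  'red' -> 5
  'the' -> 4

Encoded: [5, 2, 2, 2, 2, 4, 5, 4]


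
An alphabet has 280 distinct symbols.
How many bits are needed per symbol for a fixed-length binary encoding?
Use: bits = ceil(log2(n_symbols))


log2(280) = 8.1293
Bracket: 2^8 = 256 < 280 <= 2^9 = 512
So ceil(log2(280)) = 9

bits = ceil(log2(280)) = ceil(8.1293) = 9 bits


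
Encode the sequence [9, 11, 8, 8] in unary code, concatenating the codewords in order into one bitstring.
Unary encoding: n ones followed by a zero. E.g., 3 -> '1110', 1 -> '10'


Encode each number as n ones followed by a terminating 0:
  9 -> 1111111110 (10 bits)
  11 -> 111111111110 (12 bits)
  8 -> 111111110 (9 bits)
  8 -> 111111110 (9 bits)
Total length = 10 + 12 + 9 + 9 = 40 bits.

Unary([9, 11, 8, 8]) = 1111111110111111111110111111110111111110 (40 bits)


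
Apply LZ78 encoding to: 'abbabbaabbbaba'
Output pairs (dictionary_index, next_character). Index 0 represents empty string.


LZ78 encoding steps:
Dictionary: {0: ''}
Step 1: w='' (idx 0), next='a' -> output (0, 'a'), add 'a' as idx 1
Step 2: w='' (idx 0), next='b' -> output (0, 'b'), add 'b' as idx 2
Step 3: w='b' (idx 2), next='a' -> output (2, 'a'), add 'ba' as idx 3
Step 4: w='b' (idx 2), next='b' -> output (2, 'b'), add 'bb' as idx 4
Step 5: w='a' (idx 1), next='a' -> output (1, 'a'), add 'aa' as idx 5
Step 6: w='bb' (idx 4), next='b' -> output (4, 'b'), add 'bbb' as idx 6
Step 7: w='a' (idx 1), next='b' -> output (1, 'b'), add 'ab' as idx 7
Step 8: w='a' (idx 1), end of input -> output (1, '')


Encoded: [(0, 'a'), (0, 'b'), (2, 'a'), (2, 'b'), (1, 'a'), (4, 'b'), (1, 'b'), (1, '')]


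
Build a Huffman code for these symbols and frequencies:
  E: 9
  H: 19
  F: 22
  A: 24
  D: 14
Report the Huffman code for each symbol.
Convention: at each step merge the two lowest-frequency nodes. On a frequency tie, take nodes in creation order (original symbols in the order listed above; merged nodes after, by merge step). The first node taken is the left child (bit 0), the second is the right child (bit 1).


Huffman tree construction:
Step 1: Merge E(9) + D(14) = 23
Step 2: Merge H(19) + F(22) = 41
Step 3: Merge (E+D)(23) + A(24) = 47
Step 4: Merge (H+F)(41) + ((E+D)+A)(47) = 88
Read each symbol's code off the tree from the root (left child = 0, right child = 1).

Codes:
  E: 100 (length 3)
  H: 00 (length 2)
  F: 01 (length 2)
  A: 11 (length 2)
  D: 101 (length 3)
Average code length: 199/88 = 2.2614 bits/symbol


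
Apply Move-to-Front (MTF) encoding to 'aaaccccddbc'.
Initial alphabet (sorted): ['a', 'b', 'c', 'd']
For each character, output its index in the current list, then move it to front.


MTF encoding:
'a': index 0 in ['a', 'b', 'c', 'd'] -> ['a', 'b', 'c', 'd']
'a': index 0 in ['a', 'b', 'c', 'd'] -> ['a', 'b', 'c', 'd']
'a': index 0 in ['a', 'b', 'c', 'd'] -> ['a', 'b', 'c', 'd']
'c': index 2 in ['a', 'b', 'c', 'd'] -> ['c', 'a', 'b', 'd']
'c': index 0 in ['c', 'a', 'b', 'd'] -> ['c', 'a', 'b', 'd']
'c': index 0 in ['c', 'a', 'b', 'd'] -> ['c', 'a', 'b', 'd']
'c': index 0 in ['c', 'a', 'b', 'd'] -> ['c', 'a', 'b', 'd']
'd': index 3 in ['c', 'a', 'b', 'd'] -> ['d', 'c', 'a', 'b']
'd': index 0 in ['d', 'c', 'a', 'b'] -> ['d', 'c', 'a', 'b']
'b': index 3 in ['d', 'c', 'a', 'b'] -> ['b', 'd', 'c', 'a']
'c': index 2 in ['b', 'd', 'c', 'a'] -> ['c', 'b', 'd', 'a']


Output: [0, 0, 0, 2, 0, 0, 0, 3, 0, 3, 2]


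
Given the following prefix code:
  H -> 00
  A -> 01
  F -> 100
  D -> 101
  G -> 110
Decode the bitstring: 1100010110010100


Decoding step by step:
Bits 110 -> G
Bits 00 -> H
Bits 101 -> D
Bits 100 -> F
Bits 101 -> D
Bits 00 -> H


Decoded message: GHDFDH


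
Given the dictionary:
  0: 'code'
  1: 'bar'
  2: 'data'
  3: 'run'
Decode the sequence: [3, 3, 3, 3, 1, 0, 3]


Look up each index in the dictionary:
  3 -> 'run'
  3 -> 'run'
  3 -> 'run'
  3 -> 'run'
  1 -> 'bar'
  0 -> 'code'
  3 -> 'run'

Decoded: "run run run run bar code run"


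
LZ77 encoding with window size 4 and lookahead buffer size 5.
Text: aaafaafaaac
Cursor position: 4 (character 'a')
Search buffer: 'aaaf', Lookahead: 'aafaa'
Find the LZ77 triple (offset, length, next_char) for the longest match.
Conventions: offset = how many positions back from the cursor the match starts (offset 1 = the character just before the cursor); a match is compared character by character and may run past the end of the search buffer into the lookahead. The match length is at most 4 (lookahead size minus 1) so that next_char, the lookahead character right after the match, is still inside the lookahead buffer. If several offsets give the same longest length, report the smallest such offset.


Try each offset into the search buffer:
  offset=1 (pos 3, char 'f'): match length 0
  offset=2 (pos 2, char 'a'): match length 1
  offset=3 (pos 1, char 'a'): match length 4
  offset=4 (pos 0, char 'a'): match length 2
Longest match has length 4 at offset 3.
next_char = character at position 4 + 4 = 8 -> 'a'

Best match: offset=3, length=4 (matching 'aafa' starting at position 1)
LZ77 triple: (3, 4, 'a')


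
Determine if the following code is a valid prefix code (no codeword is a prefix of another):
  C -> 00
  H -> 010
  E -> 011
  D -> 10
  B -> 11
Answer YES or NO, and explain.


Checking each pair (does one codeword prefix another?):
  C='00' vs H='010': no prefix
  C='00' vs E='011': no prefix
  C='00' vs D='10': no prefix
  C='00' vs B='11': no prefix
  H='010' vs C='00': no prefix
  H='010' vs E='011': no prefix
  H='010' vs D='10': no prefix
  H='010' vs B='11': no prefix
  E='011' vs C='00': no prefix
  E='011' vs H='010': no prefix
  E='011' vs D='10': no prefix
  E='011' vs B='11': no prefix
  D='10' vs C='00': no prefix
  D='10' vs H='010': no prefix
  D='10' vs E='011': no prefix
  D='10' vs B='11': no prefix
  B='11' vs C='00': no prefix
  B='11' vs H='010': no prefix
  B='11' vs E='011': no prefix
  B='11' vs D='10': no prefix
No violation found over all pairs.

YES -- this is a valid prefix code. No codeword is a prefix of any other codeword.


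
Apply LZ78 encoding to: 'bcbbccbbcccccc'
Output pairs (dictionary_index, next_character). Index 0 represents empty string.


LZ78 encoding steps:
Dictionary: {0: ''}
Step 1: w='' (idx 0), next='b' -> output (0, 'b'), add 'b' as idx 1
Step 2: w='' (idx 0), next='c' -> output (0, 'c'), add 'c' as idx 2
Step 3: w='b' (idx 1), next='b' -> output (1, 'b'), add 'bb' as idx 3
Step 4: w='c' (idx 2), next='c' -> output (2, 'c'), add 'cc' as idx 4
Step 5: w='bb' (idx 3), next='c' -> output (3, 'c'), add 'bbc' as idx 5
Step 6: w='cc' (idx 4), next='c' -> output (4, 'c'), add 'ccc' as idx 6
Step 7: w='cc' (idx 4), end of input -> output (4, '')


Encoded: [(0, 'b'), (0, 'c'), (1, 'b'), (2, 'c'), (3, 'c'), (4, 'c'), (4, '')]


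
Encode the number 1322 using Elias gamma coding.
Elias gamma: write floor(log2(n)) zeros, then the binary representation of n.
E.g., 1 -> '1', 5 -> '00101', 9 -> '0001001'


num_bits = floor(log2(1322)) + 1 = 11
leading_zeros = num_bits - 1 = 10
binary(1322) = 10100101010

Elias gamma(1322) = '0000000000' + '10100101010' = 000000000010100101010 (21 bits)


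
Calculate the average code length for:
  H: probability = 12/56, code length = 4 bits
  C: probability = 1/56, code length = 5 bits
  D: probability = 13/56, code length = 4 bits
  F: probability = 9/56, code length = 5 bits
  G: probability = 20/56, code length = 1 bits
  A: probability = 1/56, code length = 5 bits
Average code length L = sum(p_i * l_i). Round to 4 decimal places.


Weighted contributions p_i * l_i:
  H: (12/56) * 4 = 48/56
  C: (1/56) * 5 = 5/56
  D: (13/56) * 4 = 52/56
  F: (9/56) * 5 = 45/56
  G: (20/56) * 1 = 20/56
  A: (1/56) * 5 = 5/56
Sum = (48 + 5 + 52 + 45 + 20 + 5)/56 = 175/56

L = 175/56 = 3.1250 bits/symbol


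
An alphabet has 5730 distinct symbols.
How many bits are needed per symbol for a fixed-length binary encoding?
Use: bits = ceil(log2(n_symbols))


log2(5730) = 12.4843
Bracket: 2^12 = 4096 < 5730 <= 2^13 = 8192
So ceil(log2(5730)) = 13

bits = ceil(log2(5730)) = ceil(12.4843) = 13 bits


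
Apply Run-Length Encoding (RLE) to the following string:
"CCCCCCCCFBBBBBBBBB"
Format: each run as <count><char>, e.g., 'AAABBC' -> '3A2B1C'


Scanning runs left to right:
  i=0: run of 'C' x 8 -> '8C'
  i=8: run of 'F' x 1 -> '1F'
  i=9: run of 'B' x 9 -> '9B'

RLE = 8C1F9B


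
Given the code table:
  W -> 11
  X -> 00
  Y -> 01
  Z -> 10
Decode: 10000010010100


Decoding:
10 -> Z
00 -> X
00 -> X
10 -> Z
01 -> Y
01 -> Y
00 -> X


Result: ZXXZYYX


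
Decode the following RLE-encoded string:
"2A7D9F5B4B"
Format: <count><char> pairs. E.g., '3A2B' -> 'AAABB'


Expanding each <count><char> pair:
  2A -> 'AA'
  7D -> 'DDDDDDD'
  9F -> 'FFFFFFFFF'
  5B -> 'BBBBB'
  4B -> 'BBBB'

Decoded = AADDDDDDDFFFFFFFFFBBBBBBBBB


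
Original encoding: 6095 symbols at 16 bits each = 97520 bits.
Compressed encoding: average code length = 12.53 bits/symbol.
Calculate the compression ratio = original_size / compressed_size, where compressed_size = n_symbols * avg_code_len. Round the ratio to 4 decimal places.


original_size = n_symbols * orig_bits = 6095 * 16 = 97520 bits
compressed_size = n_symbols * avg_code_len = 6095 * 12.53 = 76370.35 bits
ratio = original_size / compressed_size = 97520 / 76370.35 = 1.2769

Compression ratio = 1.2769


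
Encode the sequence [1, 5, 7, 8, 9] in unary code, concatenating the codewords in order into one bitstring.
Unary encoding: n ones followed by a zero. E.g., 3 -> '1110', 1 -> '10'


Encode each number as n ones followed by a terminating 0:
  1 -> 10 (2 bits)
  5 -> 111110 (6 bits)
  7 -> 11111110 (8 bits)
  8 -> 111111110 (9 bits)
  9 -> 1111111110 (10 bits)
Total length = 2 + 6 + 8 + 9 + 10 = 35 bits.

Unary([1, 5, 7, 8, 9]) = 10111110111111101111111101111111110 (35 bits)


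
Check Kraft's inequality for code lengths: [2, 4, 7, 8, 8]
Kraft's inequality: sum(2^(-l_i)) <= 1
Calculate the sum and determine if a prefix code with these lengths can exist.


Sum = 2^(-2) + 2^(-4) + 2^(-7) + 2^(-8) + 2^(-8)
    = 0.25 + 0.0625 + 0.0078125 + 0.00390625 + 0.00390625
    = 84/256 = 0.328125
Since 0.328125 <= 1, Kraft's inequality IS satisfied.
A prefix code with these lengths CAN exist.

Kraft sum = 0.328125. Satisfied.


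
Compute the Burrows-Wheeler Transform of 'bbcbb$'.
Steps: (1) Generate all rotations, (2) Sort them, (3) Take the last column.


Rotations (sorted):
  0: $bbcbb -> last char: b
  1: b$bbcb -> last char: b
  2: bb$bbc -> last char: c
  3: bbcbb$ -> last char: $
  4: bcbb$b -> last char: b
  5: cbb$bb -> last char: b


BWT = bbc$bb


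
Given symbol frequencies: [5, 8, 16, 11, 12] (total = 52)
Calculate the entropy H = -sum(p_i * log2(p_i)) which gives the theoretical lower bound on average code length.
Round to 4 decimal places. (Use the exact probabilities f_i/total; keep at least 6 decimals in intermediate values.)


Per-symbol terms -p_i * log2(p_i) with p_i = f_i/52:
  p = 5/52 = 0.096154: log2(p) = -3.378512, -p*log2(p) = 0.324857
  p = 8/52 = 0.153846: log2(p) = -2.700440, -p*log2(p) = 0.415452
  p = 16/52 = 0.307692: log2(p) = -1.700440, -p*log2(p) = 0.523212
  p = 11/52 = 0.211538: log2(p) = -2.241008, -p*log2(p) = 0.474059
  p = 12/52 = 0.230769: log2(p) = -2.115477, -p*log2(p) = 0.488187
H = 0.324857 + 0.415452 + 0.523212 + 0.474059 + 0.488187 = 2.225767

H = 2.2258 bits/symbol


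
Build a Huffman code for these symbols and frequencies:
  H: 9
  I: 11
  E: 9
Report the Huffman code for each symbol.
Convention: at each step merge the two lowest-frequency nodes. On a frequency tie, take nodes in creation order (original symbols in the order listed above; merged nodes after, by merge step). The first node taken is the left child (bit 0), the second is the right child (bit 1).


Huffman tree construction:
Step 1: Merge H(9) + E(9) = 18
Step 2: Merge I(11) + (H+E)(18) = 29
Read each symbol's code off the tree from the root (left child = 0, right child = 1).

Codes:
  H: 10 (length 2)
  I: 0 (length 1)
  E: 11 (length 2)
Average code length: 47/29 = 1.6207 bits/symbol


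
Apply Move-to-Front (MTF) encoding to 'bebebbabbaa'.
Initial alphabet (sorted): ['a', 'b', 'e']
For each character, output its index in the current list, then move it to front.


MTF encoding:
'b': index 1 in ['a', 'b', 'e'] -> ['b', 'a', 'e']
'e': index 2 in ['b', 'a', 'e'] -> ['e', 'b', 'a']
'b': index 1 in ['e', 'b', 'a'] -> ['b', 'e', 'a']
'e': index 1 in ['b', 'e', 'a'] -> ['e', 'b', 'a']
'b': index 1 in ['e', 'b', 'a'] -> ['b', 'e', 'a']
'b': index 0 in ['b', 'e', 'a'] -> ['b', 'e', 'a']
'a': index 2 in ['b', 'e', 'a'] -> ['a', 'b', 'e']
'b': index 1 in ['a', 'b', 'e'] -> ['b', 'a', 'e']
'b': index 0 in ['b', 'a', 'e'] -> ['b', 'a', 'e']
'a': index 1 in ['b', 'a', 'e'] -> ['a', 'b', 'e']
'a': index 0 in ['a', 'b', 'e'] -> ['a', 'b', 'e']


Output: [1, 2, 1, 1, 1, 0, 2, 1, 0, 1, 0]


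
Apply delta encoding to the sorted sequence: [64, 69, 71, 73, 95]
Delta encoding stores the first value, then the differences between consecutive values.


First value: 64
Deltas:
  69 - 64 = 5
  71 - 69 = 2
  73 - 71 = 2
  95 - 73 = 22


Delta encoded: [64, 5, 2, 2, 22]


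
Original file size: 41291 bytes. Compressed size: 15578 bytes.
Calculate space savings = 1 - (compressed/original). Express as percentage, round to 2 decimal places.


ratio = compressed/original = 15578/41291 = 0.377273
savings = 1 - ratio = 1 - 0.377273 = 0.622727
as a percentage: 0.622727 * 100 = 62.27%

Space savings = 1 - 15578/41291 = 62.27%


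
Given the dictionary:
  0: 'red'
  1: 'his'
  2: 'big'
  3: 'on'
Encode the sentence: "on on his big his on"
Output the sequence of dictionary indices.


Look up each word in the dictionary:
  'on' -> 3
  'on' -> 3
  'his' -> 1
  'big' -> 2
  'his' -> 1
  'on' -> 3

Encoded: [3, 3, 1, 2, 1, 3]


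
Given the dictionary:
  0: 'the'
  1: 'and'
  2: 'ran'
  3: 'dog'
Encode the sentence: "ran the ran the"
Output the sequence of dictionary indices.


Look up each word in the dictionary:
  'ran' -> 2
  'the' -> 0
  'ran' -> 2
  'the' -> 0

Encoded: [2, 0, 2, 0]


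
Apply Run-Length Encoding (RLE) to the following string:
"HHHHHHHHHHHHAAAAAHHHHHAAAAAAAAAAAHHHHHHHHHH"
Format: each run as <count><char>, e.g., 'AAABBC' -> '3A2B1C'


Scanning runs left to right:
  i=0: run of 'H' x 12 -> '12H'
  i=12: run of 'A' x 5 -> '5A'
  i=17: run of 'H' x 5 -> '5H'
  i=22: run of 'A' x 11 -> '11A'
  i=33: run of 'H' x 10 -> '10H'

RLE = 12H5A5H11A10H


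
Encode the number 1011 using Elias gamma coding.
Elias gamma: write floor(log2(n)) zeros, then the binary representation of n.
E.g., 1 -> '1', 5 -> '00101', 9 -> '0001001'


num_bits = floor(log2(1011)) + 1 = 10
leading_zeros = num_bits - 1 = 9
binary(1011) = 1111110011

Elias gamma(1011) = '000000000' + '1111110011' = 0000000001111110011 (19 bits)


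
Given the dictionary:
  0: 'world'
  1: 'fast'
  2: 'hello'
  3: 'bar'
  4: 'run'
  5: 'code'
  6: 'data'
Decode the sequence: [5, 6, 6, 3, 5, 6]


Look up each index in the dictionary:
  5 -> 'code'
  6 -> 'data'
  6 -> 'data'
  3 -> 'bar'
  5 -> 'code'
  6 -> 'data'

Decoded: "code data data bar code data"


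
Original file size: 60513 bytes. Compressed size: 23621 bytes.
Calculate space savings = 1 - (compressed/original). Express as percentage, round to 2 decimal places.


ratio = compressed/original = 23621/60513 = 0.390346
savings = 1 - ratio = 1 - 0.390346 = 0.609654
as a percentage: 0.609654 * 100 = 60.97%

Space savings = 1 - 23621/60513 = 60.97%


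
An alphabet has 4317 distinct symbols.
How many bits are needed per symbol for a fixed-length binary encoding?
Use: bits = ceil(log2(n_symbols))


log2(4317) = 12.0758
Bracket: 2^12 = 4096 < 4317 <= 2^13 = 8192
So ceil(log2(4317)) = 13

bits = ceil(log2(4317)) = ceil(12.0758) = 13 bits


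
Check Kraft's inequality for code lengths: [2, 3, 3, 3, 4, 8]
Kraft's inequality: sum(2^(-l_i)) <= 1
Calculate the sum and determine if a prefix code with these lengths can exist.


Sum = 2^(-2) + 2^(-3) + 2^(-3) + 2^(-3) + 2^(-4) + 2^(-8)
    = 0.25 + 0.125 + 0.125 + 0.125 + 0.0625 + 0.00390625
    = 177/256 = 0.69140625
Since 0.69140625 <= 1, Kraft's inequality IS satisfied.
A prefix code with these lengths CAN exist.

Kraft sum = 0.69140625. Satisfied.


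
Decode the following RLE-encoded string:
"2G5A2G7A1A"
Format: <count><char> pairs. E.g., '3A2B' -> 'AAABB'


Expanding each <count><char> pair:
  2G -> 'GG'
  5A -> 'AAAAA'
  2G -> 'GG'
  7A -> 'AAAAAAA'
  1A -> 'A'

Decoded = GGAAAAAGGAAAAAAAA


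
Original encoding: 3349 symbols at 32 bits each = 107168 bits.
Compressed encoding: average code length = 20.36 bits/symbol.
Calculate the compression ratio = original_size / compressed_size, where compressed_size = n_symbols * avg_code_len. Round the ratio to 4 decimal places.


original_size = n_symbols * orig_bits = 3349 * 32 = 107168 bits
compressed_size = n_symbols * avg_code_len = 3349 * 20.36 = 68185.64 bits
ratio = original_size / compressed_size = 107168 / 68185.64 = 1.5717

Compression ratio = 1.5717


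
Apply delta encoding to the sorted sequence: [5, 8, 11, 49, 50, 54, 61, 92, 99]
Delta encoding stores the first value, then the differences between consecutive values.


First value: 5
Deltas:
  8 - 5 = 3
  11 - 8 = 3
  49 - 11 = 38
  50 - 49 = 1
  54 - 50 = 4
  61 - 54 = 7
  92 - 61 = 31
  99 - 92 = 7


Delta encoded: [5, 3, 3, 38, 1, 4, 7, 31, 7]


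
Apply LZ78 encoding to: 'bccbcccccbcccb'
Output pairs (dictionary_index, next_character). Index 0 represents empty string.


LZ78 encoding steps:
Dictionary: {0: ''}
Step 1: w='' (idx 0), next='b' -> output (0, 'b'), add 'b' as idx 1
Step 2: w='' (idx 0), next='c' -> output (0, 'c'), add 'c' as idx 2
Step 3: w='c' (idx 2), next='b' -> output (2, 'b'), add 'cb' as idx 3
Step 4: w='c' (idx 2), next='c' -> output (2, 'c'), add 'cc' as idx 4
Step 5: w='cc' (idx 4), next='c' -> output (4, 'c'), add 'ccc' as idx 5
Step 6: w='b' (idx 1), next='c' -> output (1, 'c'), add 'bc' as idx 6
Step 7: w='cc' (idx 4), next='b' -> output (4, 'b'), add 'ccb' as idx 7


Encoded: [(0, 'b'), (0, 'c'), (2, 'b'), (2, 'c'), (4, 'c'), (1, 'c'), (4, 'b')]


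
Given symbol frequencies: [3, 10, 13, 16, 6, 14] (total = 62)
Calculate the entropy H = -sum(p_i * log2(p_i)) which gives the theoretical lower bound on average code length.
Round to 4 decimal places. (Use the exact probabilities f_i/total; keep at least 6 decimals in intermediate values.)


Per-symbol terms -p_i * log2(p_i) with p_i = f_i/62:
  p = 3/62 = 0.048387: log2(p) = -4.369234, -p*log2(p) = 0.211415
  p = 10/62 = 0.161290: log2(p) = -2.632268, -p*log2(p) = 0.424559
  p = 13/62 = 0.209677: log2(p) = -2.253757, -p*log2(p) = 0.472562
  p = 16/62 = 0.258065: log2(p) = -1.954196, -p*log2(p) = 0.504309
  p = 6/62 = 0.096774: log2(p) = -3.369234, -p*log2(p) = 0.326055
  p = 14/62 = 0.225806: log2(p) = -2.146841, -p*log2(p) = 0.484771
H = 0.211415 + 0.424559 + 0.472562 + 0.504309 + 0.326055 + 0.484771 = 2.423671

H = 2.4237 bits/symbol


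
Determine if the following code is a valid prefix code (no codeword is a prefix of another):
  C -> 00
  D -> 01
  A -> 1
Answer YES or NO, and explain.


Checking each pair (does one codeword prefix another?):
  C='00' vs D='01': no prefix
  C='00' vs A='1': no prefix
  D='01' vs C='00': no prefix
  D='01' vs A='1': no prefix
  A='1' vs C='00': no prefix
  A='1' vs D='01': no prefix
No violation found over all pairs.

YES -- this is a valid prefix code. No codeword is a prefix of any other codeword.


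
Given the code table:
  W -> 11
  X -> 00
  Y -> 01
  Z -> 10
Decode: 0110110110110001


Decoding:
01 -> Y
10 -> Z
11 -> W
01 -> Y
10 -> Z
11 -> W
00 -> X
01 -> Y


Result: YZWYZWXY


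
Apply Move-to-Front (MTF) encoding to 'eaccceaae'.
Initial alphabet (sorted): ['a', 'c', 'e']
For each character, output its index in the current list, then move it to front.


MTF encoding:
'e': index 2 in ['a', 'c', 'e'] -> ['e', 'a', 'c']
'a': index 1 in ['e', 'a', 'c'] -> ['a', 'e', 'c']
'c': index 2 in ['a', 'e', 'c'] -> ['c', 'a', 'e']
'c': index 0 in ['c', 'a', 'e'] -> ['c', 'a', 'e']
'c': index 0 in ['c', 'a', 'e'] -> ['c', 'a', 'e']
'e': index 2 in ['c', 'a', 'e'] -> ['e', 'c', 'a']
'a': index 2 in ['e', 'c', 'a'] -> ['a', 'e', 'c']
'a': index 0 in ['a', 'e', 'c'] -> ['a', 'e', 'c']
'e': index 1 in ['a', 'e', 'c'] -> ['e', 'a', 'c']


Output: [2, 1, 2, 0, 0, 2, 2, 0, 1]


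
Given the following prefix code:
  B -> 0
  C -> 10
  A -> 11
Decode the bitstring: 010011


Decoding step by step:
Bits 0 -> B
Bits 10 -> C
Bits 0 -> B
Bits 11 -> A


Decoded message: BCBA


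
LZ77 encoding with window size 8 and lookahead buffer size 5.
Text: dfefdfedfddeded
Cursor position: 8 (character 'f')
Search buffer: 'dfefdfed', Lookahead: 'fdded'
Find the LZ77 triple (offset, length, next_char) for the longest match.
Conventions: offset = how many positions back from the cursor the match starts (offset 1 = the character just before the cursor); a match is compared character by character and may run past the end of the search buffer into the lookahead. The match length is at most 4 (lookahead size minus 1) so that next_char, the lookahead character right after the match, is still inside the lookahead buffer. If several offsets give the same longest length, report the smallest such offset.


Try each offset into the search buffer:
  offset=1 (pos 7, char 'd'): match length 0
  offset=2 (pos 6, char 'e'): match length 0
  offset=3 (pos 5, char 'f'): match length 1
  offset=4 (pos 4, char 'd'): match length 0
  offset=5 (pos 3, char 'f'): match length 2
  offset=6 (pos 2, char 'e'): match length 0
  offset=7 (pos 1, char 'f'): match length 1
  offset=8 (pos 0, char 'd'): match length 0
Longest match has length 2 at offset 5.
next_char = character at position 8 + 2 = 10 -> 'd'

Best match: offset=5, length=2 (matching 'fd' starting at position 3)
LZ77 triple: (5, 2, 'd')


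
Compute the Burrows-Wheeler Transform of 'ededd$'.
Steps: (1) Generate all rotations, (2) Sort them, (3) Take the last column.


Rotations (sorted):
  0: $ededd -> last char: d
  1: d$eded -> last char: d
  2: dd$ede -> last char: e
  3: dedd$e -> last char: e
  4: edd$ed -> last char: d
  5: ededd$ -> last char: $


BWT = ddeed$


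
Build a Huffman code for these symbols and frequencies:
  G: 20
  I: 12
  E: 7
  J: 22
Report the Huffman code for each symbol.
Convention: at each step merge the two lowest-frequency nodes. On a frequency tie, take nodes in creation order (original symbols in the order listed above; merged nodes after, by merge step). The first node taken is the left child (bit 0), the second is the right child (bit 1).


Huffman tree construction:
Step 1: Merge E(7) + I(12) = 19
Step 2: Merge (E+I)(19) + G(20) = 39
Step 3: Merge J(22) + ((E+I)+G)(39) = 61
Read each symbol's code off the tree from the root (left child = 0, right child = 1).

Codes:
  G: 11 (length 2)
  I: 101 (length 3)
  E: 100 (length 3)
  J: 0 (length 1)
Average code length: 119/61 = 1.9508 bits/symbol


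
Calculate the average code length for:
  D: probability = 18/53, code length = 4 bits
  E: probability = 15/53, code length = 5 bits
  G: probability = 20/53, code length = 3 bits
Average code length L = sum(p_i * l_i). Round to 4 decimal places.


Weighted contributions p_i * l_i:
  D: (18/53) * 4 = 72/53
  E: (15/53) * 5 = 75/53
  G: (20/53) * 3 = 60/53
Sum = (72 + 75 + 60)/53 = 207/53

L = 207/53 = 3.9057 bits/symbol


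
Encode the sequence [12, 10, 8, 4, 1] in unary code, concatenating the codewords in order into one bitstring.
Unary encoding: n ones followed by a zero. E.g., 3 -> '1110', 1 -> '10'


Encode each number as n ones followed by a terminating 0:
  12 -> 1111111111110 (13 bits)
  10 -> 11111111110 (11 bits)
  8 -> 111111110 (9 bits)
  4 -> 11110 (5 bits)
  1 -> 10 (2 bits)
Total length = 13 + 11 + 9 + 5 + 2 = 40 bits.

Unary([12, 10, 8, 4, 1]) = 1111111111110111111111101111111101111010 (40 bits)


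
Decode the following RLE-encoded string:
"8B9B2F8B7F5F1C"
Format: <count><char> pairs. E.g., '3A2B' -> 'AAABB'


Expanding each <count><char> pair:
  8B -> 'BBBBBBBB'
  9B -> 'BBBBBBBBB'
  2F -> 'FF'
  8B -> 'BBBBBBBB'
  7F -> 'FFFFFFF'
  5F -> 'FFFFF'
  1C -> 'C'

Decoded = BBBBBBBBBBBBBBBBBFFBBBBBBBBFFFFFFFFFFFFC


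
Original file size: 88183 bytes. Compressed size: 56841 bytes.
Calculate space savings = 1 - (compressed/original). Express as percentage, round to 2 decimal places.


ratio = compressed/original = 56841/88183 = 0.64458
savings = 1 - ratio = 1 - 0.64458 = 0.35542
as a percentage: 0.35542 * 100 = 35.54%

Space savings = 1 - 56841/88183 = 35.54%


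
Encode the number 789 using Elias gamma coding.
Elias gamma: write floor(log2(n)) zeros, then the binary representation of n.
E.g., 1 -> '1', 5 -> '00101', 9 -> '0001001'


num_bits = floor(log2(789)) + 1 = 10
leading_zeros = num_bits - 1 = 9
binary(789) = 1100010101

Elias gamma(789) = '000000000' + '1100010101' = 0000000001100010101 (19 bits)


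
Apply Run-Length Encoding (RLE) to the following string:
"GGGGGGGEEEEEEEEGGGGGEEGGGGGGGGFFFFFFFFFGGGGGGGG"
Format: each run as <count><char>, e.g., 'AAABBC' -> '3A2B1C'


Scanning runs left to right:
  i=0: run of 'G' x 7 -> '7G'
  i=7: run of 'E' x 8 -> '8E'
  i=15: run of 'G' x 5 -> '5G'
  i=20: run of 'E' x 2 -> '2E'
  i=22: run of 'G' x 8 -> '8G'
  i=30: run of 'F' x 9 -> '9F'
  i=39: run of 'G' x 8 -> '8G'

RLE = 7G8E5G2E8G9F8G
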